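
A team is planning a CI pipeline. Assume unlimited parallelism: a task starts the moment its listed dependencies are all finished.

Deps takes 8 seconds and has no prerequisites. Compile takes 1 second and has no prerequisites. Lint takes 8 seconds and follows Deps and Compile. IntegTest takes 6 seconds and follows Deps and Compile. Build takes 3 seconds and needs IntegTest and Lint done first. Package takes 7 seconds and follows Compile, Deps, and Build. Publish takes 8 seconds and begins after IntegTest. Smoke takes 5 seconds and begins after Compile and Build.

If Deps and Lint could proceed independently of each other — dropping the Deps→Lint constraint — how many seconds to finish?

24

Before: longest chain Deps→Lint→Build→Package = 8+8+3+7 = 26, finish 26.
Without Deps→Lint, Lint's earliest start moves from 8 to 1.
New critical path: Deps→IntegTest→Build→Package = 8+6+3+7 = 24 ⇒ 24 seconds.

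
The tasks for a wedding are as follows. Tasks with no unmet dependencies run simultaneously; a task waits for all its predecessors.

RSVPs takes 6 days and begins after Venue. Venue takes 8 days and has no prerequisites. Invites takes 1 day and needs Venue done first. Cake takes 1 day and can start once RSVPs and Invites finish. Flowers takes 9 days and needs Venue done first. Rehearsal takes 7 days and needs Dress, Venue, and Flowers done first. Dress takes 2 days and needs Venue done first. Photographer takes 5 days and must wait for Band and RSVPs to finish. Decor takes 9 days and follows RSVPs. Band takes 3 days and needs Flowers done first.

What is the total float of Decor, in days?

Venue→Flowers→Band→Photographer = 8+9+3+5 = 25 sets the makespan at 25 days.
Longest path through Decor: 23 days (earliest finish 23, latest finish 25).
So Decor can slip 25 − 23 = 2 days.

2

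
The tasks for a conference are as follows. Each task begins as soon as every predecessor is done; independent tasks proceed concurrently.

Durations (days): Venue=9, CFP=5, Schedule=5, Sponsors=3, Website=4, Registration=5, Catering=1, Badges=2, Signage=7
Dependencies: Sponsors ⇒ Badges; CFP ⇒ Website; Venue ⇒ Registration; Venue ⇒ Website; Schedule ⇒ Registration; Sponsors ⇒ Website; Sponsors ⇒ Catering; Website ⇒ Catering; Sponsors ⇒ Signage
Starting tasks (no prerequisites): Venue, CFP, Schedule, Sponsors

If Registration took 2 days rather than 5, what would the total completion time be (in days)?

14

As given, the longest chain is Venue→Registration = 9+5 = 14, so the finish is 14 days.
Since Registration is critical, the -3 change carries straight to that chain (now 11 days).
New critical path: Venue→Website→Catering = 9+4+1 = 14 ⇒ 14 days.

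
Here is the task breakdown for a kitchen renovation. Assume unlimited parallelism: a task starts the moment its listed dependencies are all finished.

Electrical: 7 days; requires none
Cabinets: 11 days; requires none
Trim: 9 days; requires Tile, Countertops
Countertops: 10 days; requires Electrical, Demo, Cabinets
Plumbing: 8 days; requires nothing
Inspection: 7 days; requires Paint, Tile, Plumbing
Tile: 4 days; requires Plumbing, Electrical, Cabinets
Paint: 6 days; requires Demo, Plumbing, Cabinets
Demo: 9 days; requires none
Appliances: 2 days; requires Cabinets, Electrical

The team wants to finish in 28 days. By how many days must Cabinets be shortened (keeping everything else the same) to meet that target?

Current finish: 30 days; target: 28.
Cabinets is on every critical path, so each day cut from Cabinets cuts the finish by one (this holds down to a finish of 28).
Need 30 − 28 = 2 days off Cabinets → Cabinets becomes 9 days, finish becomes 28.

2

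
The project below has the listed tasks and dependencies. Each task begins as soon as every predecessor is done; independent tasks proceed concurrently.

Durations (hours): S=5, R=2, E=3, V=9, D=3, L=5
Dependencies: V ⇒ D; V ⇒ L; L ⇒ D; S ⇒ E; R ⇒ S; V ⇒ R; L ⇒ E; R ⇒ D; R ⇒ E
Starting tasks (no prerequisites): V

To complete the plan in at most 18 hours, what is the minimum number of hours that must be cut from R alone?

Current finish: 19 hours; target: 18.
R is on every critical path, so each hour cut from R cuts the finish by one (this holds down to a finish of 18).
Need 19 − 18 = 1 hour off R → R becomes 1 hour, finish becomes 18.

1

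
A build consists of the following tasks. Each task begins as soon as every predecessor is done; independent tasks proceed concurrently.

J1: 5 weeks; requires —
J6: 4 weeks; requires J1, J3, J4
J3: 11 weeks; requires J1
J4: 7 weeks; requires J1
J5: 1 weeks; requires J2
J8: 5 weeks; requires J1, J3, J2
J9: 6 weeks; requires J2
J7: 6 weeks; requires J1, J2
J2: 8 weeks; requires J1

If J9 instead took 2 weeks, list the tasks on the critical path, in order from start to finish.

J1, J3, J8

Actual critical path: J1→J3→J8 = 5+11+5 = 21 ⇒ 21 weeks.
J9 has 2 weeks of float (longest path through it is 19).
No other chain overtakes it, so the finish is 21 weeks.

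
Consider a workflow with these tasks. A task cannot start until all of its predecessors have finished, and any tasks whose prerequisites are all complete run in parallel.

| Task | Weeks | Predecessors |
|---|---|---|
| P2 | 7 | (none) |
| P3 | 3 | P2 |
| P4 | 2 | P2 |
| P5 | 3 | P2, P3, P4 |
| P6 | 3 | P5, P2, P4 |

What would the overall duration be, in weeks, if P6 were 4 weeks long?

17

Actual critical path: P2→P3→P5→P6 = 7+3+3+3 = 16 ⇒ 16 weeks.
P6 is on the critical path; changing it to 4 makes that path 17 weeks.
No other chain overtakes it, so the finish is 17 weeks.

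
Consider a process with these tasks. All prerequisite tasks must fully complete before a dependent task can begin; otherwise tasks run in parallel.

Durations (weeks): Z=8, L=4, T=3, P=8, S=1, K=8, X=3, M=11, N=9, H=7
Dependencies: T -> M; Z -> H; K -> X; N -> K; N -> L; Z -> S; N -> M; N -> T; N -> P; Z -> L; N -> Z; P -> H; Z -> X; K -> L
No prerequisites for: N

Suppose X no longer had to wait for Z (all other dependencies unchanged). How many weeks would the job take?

Original critical path: N→Z→H = 9+8+7 = 24 ⇒ 24 weeks.
Dropping Z→X doesn't change X's earliest start (17); another predecessor still binds.
After: N→Z→H = 9+8+7 = 24 → 24 weeks.

24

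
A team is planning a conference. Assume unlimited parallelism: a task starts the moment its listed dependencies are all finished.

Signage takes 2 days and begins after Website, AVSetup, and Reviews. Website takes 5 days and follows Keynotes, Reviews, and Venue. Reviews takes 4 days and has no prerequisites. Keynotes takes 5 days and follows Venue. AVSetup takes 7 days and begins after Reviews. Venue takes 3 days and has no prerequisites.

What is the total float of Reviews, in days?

2

Critical path: Venue→Keynotes→Website→Signage = 3+5+5+2 = 15, so the finish is 15 days.
Reviews finishes as early as 4 and must finish by 6.
So Reviews can slip 6 − 4 = 2 days.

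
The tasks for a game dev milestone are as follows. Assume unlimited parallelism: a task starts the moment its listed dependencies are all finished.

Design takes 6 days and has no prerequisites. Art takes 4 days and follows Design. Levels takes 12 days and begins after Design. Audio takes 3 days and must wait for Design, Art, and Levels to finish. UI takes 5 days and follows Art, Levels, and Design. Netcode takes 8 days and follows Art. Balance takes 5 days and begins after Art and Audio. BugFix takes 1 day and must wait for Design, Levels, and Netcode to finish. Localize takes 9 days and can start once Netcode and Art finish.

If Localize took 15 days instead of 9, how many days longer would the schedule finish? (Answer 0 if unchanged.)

Critical path before the change: Design→Art→Netcode→Localize = 6+4+8+9 = 27 giving 27 days.
Localize is on the critical path; changing it to 15 makes that path 33 days.
No other chain overtakes it, so the finish is 33 days.
Change in finish: 33 − 27 = +6 days.

6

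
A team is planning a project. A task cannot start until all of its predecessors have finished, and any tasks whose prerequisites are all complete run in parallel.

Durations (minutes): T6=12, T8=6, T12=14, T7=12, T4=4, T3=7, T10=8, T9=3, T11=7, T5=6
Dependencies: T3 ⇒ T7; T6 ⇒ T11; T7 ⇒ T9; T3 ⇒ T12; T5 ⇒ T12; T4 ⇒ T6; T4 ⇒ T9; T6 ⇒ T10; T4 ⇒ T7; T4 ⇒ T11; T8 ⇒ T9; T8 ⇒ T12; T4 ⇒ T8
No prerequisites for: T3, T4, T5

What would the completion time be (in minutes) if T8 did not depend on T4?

With the dependency in place, T4→T6→T10 = 4+12+8 = 24 sets the finish at 24 minutes.
Without T4→T8, T8's earliest start moves from 4 to 0.
After: T4→T6→T10 = 4+12+8 = 24 → 24 minutes.

24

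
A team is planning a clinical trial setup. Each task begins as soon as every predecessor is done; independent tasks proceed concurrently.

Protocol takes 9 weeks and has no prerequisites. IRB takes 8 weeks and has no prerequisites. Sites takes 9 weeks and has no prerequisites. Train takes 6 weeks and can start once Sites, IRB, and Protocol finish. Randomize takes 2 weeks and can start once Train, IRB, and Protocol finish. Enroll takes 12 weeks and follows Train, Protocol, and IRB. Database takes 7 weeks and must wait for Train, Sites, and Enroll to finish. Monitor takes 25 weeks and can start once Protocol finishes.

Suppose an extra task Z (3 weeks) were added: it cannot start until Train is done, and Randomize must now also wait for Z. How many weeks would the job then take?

34

Originally the job takes 34 weeks.
With Z inserted, Randomize now waits for max(Train, IRB, Protocol, Z).
New critical path: Protocol→Train→Enroll→Database = 9+6+12+7 = 34 ⇒ 34 weeks.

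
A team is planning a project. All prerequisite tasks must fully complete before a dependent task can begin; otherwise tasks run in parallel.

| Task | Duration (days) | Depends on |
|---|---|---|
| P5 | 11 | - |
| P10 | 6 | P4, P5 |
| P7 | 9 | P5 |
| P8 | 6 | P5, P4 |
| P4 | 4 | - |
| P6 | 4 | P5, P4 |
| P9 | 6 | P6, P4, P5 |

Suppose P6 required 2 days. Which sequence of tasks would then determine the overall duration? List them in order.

P5, P7

As given, the longest chain is P5→P6→P9 = 11+4+6 = 21, so the finish is 21 days.
P6 is on the critical path; changing it to 2 makes that path 19 days.
Now P5→P7 = 11+9 = 20 is longest, so the finish becomes 20 days.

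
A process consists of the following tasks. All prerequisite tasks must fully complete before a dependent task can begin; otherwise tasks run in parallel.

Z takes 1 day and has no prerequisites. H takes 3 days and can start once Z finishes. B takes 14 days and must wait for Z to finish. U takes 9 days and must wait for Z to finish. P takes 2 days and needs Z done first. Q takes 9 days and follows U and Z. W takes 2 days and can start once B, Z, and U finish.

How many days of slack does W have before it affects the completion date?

Critical path: Z→U→Q = 1+9+9 = 19, so the finish is 19 days.
Longest path through W: 17 days (earliest finish 17, latest finish 19).
So W can slip 19 − 17 = 2 days.

2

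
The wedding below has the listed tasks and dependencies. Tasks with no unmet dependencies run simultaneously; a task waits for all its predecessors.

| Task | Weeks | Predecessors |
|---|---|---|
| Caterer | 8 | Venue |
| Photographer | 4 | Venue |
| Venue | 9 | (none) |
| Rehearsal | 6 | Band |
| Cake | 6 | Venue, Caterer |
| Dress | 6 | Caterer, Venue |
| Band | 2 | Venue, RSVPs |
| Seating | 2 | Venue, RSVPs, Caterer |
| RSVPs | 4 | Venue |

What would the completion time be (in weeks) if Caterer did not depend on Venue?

21

Original critical path: Venue→Caterer→Dress = 9+8+6 = 23 ⇒ 23 weeks.
Without Venue→Caterer, Caterer's earliest start moves from 9 to 0.
The longest chain is now Venue→RSVPs→Band→Rehearsal = 9+4+2+6 = 21, so the schedule takes 21 weeks.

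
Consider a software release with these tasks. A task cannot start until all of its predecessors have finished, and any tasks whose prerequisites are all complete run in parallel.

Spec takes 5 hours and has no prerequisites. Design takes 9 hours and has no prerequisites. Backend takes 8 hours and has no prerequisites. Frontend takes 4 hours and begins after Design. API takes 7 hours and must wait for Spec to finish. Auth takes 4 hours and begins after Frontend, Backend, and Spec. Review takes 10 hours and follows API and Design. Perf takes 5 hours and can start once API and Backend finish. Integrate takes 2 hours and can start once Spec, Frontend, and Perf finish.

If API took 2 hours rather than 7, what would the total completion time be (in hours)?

19

Critical path before the change: Spec→API→Review = 5+7+10 = 22 giving 22 hours.
Since API is critical, the -5 change carries straight to that chain (now 17 hours).
Now Design→Review = 9+10 = 19 is longest, so the finish becomes 19 hours.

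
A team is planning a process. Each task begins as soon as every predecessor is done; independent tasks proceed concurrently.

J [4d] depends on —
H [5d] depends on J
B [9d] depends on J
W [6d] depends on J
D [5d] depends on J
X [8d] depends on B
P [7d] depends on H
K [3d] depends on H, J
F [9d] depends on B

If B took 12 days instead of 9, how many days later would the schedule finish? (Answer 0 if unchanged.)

Critical path before the change: J→B→F = 4+9+9 = 22 giving 22 days.
B lies on that path, so at 12 days the path becomes 25 days.
The critical path is still J→B→F; finish is now 25 days.
Change in finish: 25 − 22 = +3 days.

3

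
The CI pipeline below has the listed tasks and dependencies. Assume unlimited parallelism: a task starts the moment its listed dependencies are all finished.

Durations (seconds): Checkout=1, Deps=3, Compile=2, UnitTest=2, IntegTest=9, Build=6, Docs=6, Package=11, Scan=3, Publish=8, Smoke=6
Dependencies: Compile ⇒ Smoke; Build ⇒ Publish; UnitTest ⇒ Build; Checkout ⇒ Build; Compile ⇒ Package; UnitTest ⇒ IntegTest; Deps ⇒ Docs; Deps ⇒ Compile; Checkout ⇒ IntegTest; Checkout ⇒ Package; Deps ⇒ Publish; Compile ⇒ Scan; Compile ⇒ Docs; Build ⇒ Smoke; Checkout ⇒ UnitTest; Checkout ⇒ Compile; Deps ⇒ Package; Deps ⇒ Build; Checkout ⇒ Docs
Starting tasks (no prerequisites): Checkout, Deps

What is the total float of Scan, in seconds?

Checkout→UnitTest→Build→Publish = 1+2+6+8 = 17 sets the makespan at 17 seconds.
The longest chain containing Scan totals 8 seconds.
So Scan can slip 17 − 8 = 9 seconds.

9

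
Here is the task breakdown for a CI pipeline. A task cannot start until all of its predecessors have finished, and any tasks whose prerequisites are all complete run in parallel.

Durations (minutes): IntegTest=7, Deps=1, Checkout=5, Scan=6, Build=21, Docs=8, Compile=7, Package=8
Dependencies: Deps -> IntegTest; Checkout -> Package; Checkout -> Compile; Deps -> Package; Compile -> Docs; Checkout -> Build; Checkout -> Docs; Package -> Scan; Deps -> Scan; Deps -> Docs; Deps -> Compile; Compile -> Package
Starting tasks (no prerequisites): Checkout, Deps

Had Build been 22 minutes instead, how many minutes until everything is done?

The binding path is Checkout→Build = 5+21 = 26; finish at 26 minutes.
Build lies on that path, so at 22 minutes the path becomes 27 minutes.
That remains the longest chain; total 27 minutes.

27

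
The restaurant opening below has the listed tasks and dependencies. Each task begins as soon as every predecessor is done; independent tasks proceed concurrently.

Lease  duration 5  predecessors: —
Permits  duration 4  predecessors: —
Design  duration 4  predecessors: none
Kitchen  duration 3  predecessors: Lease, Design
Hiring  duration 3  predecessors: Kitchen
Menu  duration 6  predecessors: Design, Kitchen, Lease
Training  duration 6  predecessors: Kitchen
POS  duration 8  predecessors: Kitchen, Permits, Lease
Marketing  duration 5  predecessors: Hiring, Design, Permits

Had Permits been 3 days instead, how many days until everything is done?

16

As given, the longest chain is Lease→Kitchen→Hiring→Marketing = 5+3+3+5 = 16, so the finish is 16 days.
Permits is off the critical path — its longest chain is 12 days, giving 4 of slack.
No other chain overtakes it, so the finish is 16 days.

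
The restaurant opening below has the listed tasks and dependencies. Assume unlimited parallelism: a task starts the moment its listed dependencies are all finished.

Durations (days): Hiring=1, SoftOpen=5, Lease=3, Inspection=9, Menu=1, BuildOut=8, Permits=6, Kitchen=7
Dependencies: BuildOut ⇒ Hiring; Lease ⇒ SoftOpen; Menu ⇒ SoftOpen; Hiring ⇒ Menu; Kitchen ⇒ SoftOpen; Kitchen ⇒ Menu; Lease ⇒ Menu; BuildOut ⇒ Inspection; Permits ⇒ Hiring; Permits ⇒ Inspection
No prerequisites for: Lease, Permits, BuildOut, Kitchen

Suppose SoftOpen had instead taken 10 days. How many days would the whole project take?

Actual critical path: BuildOut→Inspection = 8+9 = 17 ⇒ 17 days.
SoftOpen is off the critical path — its longest chain is 15 days, giving 2 of slack.
The binding chain switches to BuildOut→Hiring→Menu→SoftOpen = 8+1+1+10 = 20; finish 20 days.

20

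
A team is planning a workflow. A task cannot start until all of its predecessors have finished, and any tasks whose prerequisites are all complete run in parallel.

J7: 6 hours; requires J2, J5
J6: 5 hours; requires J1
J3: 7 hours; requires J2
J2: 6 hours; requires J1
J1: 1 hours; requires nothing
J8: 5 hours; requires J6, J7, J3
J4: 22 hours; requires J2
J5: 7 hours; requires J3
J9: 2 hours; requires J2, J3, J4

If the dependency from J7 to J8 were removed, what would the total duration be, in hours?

31

With the dependency in place, J1→J2→J3→J5→J7→J8 = 1+6+7+7+6+5 = 32 sets the finish at 32 hours.
Without J7→J8, J8's earliest start moves from 27 to 14.
The longest chain is now J1→J2→J4→J9 = 1+6+22+2 = 31, so the plan takes 31 hours.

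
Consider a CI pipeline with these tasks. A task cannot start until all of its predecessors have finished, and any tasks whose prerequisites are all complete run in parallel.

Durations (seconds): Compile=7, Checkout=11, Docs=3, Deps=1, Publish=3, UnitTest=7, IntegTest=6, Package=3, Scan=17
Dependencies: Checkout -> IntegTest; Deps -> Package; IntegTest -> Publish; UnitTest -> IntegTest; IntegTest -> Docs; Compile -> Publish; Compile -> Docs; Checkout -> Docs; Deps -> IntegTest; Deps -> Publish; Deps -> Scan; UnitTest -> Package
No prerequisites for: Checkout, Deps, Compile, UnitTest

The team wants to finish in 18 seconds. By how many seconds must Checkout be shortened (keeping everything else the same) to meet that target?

Current finish: 20 seconds; target: 18.
Checkout is on every critical path, so each second cut from Checkout cuts the finish by one (this holds down to a finish of 18).
Need 20 − 18 = 2 seconds off Checkout → Checkout becomes 9 seconds, finish becomes 18.

2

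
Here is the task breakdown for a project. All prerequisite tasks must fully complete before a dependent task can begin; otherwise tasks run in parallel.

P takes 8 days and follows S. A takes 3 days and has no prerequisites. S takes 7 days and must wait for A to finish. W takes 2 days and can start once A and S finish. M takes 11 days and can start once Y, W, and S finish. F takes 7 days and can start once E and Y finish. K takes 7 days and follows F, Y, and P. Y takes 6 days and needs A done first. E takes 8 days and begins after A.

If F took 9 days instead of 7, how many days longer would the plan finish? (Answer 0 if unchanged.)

As given, the longest chain is A→E→F→K = 3+8+7+7 = 25, so the finish is 25 days.
Since F is critical, the +2 change carries straight to that chain (now 27 days).
No other chain overtakes it, so the finish is 27 days.
Change in finish: 27 − 25 = +2 days.

2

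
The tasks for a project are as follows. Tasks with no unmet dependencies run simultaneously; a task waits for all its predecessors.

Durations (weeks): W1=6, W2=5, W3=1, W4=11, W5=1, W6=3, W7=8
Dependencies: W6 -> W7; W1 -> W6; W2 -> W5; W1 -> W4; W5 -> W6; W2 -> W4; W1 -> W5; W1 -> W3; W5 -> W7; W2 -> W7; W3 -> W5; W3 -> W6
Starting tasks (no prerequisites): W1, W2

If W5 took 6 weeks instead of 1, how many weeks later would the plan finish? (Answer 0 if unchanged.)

5

Actual critical path: W1→W3→W5→W6→W7 = 6+1+1+3+8 = 19 ⇒ 19 weeks.
W5 lies on that path, so at 6 weeks the path becomes 24 weeks.
The critical path is still W1→W3→W5→W6→W7; finish is now 24 weeks.
Change in finish: 24 − 19 = +5 weeks.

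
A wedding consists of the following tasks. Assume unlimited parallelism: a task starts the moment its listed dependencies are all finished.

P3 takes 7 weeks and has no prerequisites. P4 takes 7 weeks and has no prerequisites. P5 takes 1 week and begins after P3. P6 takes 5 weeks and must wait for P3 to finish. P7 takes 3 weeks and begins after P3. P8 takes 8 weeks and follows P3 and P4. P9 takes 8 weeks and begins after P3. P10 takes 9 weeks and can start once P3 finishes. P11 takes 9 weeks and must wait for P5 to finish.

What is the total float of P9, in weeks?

2

The longest chain is P3→P5→P11 = 7+1+9 = 17; overall finish 17 weeks.
P9 finishes as early as 15 and must finish by 17.
Slack of P9 = 9 − 7 = 2 weeks.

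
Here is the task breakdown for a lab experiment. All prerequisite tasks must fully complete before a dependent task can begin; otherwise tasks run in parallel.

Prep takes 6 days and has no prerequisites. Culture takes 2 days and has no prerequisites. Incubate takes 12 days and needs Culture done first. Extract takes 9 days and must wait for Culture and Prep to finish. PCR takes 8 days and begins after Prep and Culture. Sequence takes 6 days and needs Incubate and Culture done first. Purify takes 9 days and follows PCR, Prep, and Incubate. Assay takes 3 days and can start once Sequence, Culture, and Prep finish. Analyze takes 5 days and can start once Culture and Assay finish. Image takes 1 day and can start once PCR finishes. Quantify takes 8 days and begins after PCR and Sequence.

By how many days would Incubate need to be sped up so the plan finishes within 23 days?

Current finish: 28 days; target: 23.
Incubate is on every critical path, so each day cut from Incubate cuts the finish by one (this holds down to a finish of 23).
Need 28 − 23 = 5 days off Incubate → Incubate becomes 7 days, finish becomes 23.

5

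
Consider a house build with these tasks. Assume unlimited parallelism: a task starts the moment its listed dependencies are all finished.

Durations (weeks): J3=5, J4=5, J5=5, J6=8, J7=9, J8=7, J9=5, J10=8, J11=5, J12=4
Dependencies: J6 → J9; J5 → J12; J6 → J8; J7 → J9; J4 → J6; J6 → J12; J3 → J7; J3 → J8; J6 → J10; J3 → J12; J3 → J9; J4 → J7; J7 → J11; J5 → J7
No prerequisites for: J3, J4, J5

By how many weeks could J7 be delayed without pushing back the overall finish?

2

J4→J6→J10 = 5+8+8 = 21 sets the makespan at 21 weeks.
J7 finishes as early as 14 and must finish by 16.
Slack of J7 = 7 − 5 = 2 weeks.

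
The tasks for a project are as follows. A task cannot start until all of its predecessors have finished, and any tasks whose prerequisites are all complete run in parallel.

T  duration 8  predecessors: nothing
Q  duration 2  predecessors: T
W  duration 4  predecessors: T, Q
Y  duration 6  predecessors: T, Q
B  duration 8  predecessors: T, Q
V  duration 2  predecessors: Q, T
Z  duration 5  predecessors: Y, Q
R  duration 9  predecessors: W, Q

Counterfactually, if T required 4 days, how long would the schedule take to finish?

19

Actual critical path: T→Q→W→R = 8+2+4+9 = 23 ⇒ 23 days.
Since T is critical, the -4 change carries straight to that chain (now 19 days).
No other chain overtakes it, so the finish is 19 days.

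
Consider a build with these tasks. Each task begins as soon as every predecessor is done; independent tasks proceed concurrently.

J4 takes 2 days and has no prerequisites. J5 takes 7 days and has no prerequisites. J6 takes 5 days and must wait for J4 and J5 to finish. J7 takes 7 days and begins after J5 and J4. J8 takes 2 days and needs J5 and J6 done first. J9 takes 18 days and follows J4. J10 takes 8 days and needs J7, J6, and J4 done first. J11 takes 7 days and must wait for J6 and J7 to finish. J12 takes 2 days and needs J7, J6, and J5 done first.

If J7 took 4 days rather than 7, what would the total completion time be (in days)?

Actual critical path: J5→J7→J10 = 7+7+8 = 22 ⇒ 22 days.
Since J7 is critical, the -3 change carries straight to that chain (now 19 days).
The binding chain switches to J4→J9 = 2+18 = 20; finish 20 days.

20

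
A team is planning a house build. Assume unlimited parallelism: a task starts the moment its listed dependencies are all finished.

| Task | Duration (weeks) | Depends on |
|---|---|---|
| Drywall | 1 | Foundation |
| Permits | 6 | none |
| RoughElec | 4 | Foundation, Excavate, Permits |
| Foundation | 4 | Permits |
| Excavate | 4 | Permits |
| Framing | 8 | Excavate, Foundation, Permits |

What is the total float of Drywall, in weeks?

7

Permits→Excavate→Framing = 6+4+8 = 18 sets the makespan at 18 weeks.
Drywall finishes as early as 11 and must finish by 18.
Float = 18 − 11 = 7.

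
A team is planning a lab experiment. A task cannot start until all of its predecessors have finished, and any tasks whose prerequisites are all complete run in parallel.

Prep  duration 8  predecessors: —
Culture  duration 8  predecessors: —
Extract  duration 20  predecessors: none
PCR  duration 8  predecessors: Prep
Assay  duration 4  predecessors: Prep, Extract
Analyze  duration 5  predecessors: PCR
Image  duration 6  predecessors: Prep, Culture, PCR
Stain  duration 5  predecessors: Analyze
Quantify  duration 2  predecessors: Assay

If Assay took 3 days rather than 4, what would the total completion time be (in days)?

26

Actual critical path: Extract→Assay→Quantify = 20+4+2 = 26 ⇒ 26 days.
Assay is on the critical path; changing it to 3 makes that path 25 days.
The binding chain switches to Prep→PCR→Analyze→Stain = 8+8+5+5 = 26; finish 26 days.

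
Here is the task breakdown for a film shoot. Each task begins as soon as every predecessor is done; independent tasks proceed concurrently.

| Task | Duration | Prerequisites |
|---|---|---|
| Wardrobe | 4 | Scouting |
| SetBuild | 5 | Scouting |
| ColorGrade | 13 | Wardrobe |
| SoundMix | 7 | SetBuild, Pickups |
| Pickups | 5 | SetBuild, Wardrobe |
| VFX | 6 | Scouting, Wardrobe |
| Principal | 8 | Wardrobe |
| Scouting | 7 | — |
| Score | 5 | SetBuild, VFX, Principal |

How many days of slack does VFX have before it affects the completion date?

2

The longest chain is Scouting→SetBuild→Pickups→SoundMix = 7+5+5+7 = 24; overall finish 24 days.
The longest chain containing VFX totals 22 days.
Slack of VFX = 13 − 11 = 2 days.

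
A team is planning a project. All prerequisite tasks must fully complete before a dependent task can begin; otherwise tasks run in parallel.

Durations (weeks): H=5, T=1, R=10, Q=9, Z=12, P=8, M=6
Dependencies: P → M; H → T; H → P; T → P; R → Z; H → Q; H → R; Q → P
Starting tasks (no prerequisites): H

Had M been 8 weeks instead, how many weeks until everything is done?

Critical path before the change: H→Q→P→M = 5+9+8+6 = 28 giving 28 weeks.
Since M is critical, the +2 change carries straight to that chain (now 30 weeks).
That remains the longest chain; total 30 weeks.

30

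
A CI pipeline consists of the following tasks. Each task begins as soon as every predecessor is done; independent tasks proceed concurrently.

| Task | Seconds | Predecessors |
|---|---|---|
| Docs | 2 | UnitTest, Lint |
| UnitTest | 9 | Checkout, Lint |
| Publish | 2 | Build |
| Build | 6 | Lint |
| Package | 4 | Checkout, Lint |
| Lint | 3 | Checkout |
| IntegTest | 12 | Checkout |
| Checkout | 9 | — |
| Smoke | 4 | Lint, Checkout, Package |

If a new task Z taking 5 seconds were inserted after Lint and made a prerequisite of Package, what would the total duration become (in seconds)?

Originally the job takes 23 seconds.
With Z inserted, Package now waits for max(Checkout, Lint, Z).
New critical path: Checkout→Lint→Z→Package→Smoke = 9+3+5+4+4 = 25 ⇒ 25 seconds.

25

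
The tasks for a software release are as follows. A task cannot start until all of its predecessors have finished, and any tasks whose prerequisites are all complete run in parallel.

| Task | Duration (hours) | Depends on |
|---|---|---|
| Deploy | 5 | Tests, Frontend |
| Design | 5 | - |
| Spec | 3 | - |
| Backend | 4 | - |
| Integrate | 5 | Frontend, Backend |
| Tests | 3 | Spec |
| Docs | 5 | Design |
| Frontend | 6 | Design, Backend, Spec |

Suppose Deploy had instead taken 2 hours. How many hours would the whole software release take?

Actual critical path: Design→Frontend→Deploy = 5+6+5 = 16 ⇒ 16 hours.
Deploy is on the critical path; changing it to 2 makes that path 13 hours.
The binding chain switches to Design→Frontend→Integrate = 5+6+5 = 16; finish 16 hours.

16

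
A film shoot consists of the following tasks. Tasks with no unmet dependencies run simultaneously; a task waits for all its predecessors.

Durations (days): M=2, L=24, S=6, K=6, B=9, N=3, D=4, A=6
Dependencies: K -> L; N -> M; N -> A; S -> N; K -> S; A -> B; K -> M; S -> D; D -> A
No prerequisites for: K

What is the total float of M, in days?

K→S→D→A→B = 6+6+4+6+9 = 31 sets the makespan at 31 days.
M finishes as early as 17 and must finish by 31.
Slack of M = 29 − 15 = 14 days.

14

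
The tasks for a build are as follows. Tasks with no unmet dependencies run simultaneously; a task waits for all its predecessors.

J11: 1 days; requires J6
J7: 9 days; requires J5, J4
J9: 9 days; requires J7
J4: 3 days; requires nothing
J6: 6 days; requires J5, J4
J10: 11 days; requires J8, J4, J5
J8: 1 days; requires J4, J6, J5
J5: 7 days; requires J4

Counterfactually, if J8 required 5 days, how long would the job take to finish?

Critical path before the change: J4→J5→J6→J8→J10 = 3+7+6+1+11 = 28 giving 28 days.
J8 is on the critical path; changing it to 5 makes that path 32 days.
The critical path is still J4→J5→J6→J8→J10; finish is now 32 days.

32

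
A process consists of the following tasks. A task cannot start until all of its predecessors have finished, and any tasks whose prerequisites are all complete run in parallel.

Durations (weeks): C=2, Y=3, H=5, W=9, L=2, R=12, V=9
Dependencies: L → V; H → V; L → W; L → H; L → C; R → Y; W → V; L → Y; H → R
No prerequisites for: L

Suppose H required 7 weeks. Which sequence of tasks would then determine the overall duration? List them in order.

As given, the longest chain is L→H→R→Y = 2+5+12+3 = 22, so the finish is 22 weeks.
H lies on that path, so at 7 weeks the path becomes 24 weeks.
That remains the longest chain; total 24 weeks.

L, H, R, Y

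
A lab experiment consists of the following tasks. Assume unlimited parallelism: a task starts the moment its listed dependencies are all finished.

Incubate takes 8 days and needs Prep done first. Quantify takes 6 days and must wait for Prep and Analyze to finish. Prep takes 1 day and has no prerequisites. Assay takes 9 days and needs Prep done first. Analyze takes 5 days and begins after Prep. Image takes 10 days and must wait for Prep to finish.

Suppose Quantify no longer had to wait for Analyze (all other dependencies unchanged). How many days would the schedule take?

Before: longest chain Prep→Analyze→Quantify = 1+5+6 = 12, finish 12.
Without Analyze→Quantify, Quantify's earliest start moves from 6 to 1.
New critical path: Prep→Image = 1+10 = 11 ⇒ 11 days.

11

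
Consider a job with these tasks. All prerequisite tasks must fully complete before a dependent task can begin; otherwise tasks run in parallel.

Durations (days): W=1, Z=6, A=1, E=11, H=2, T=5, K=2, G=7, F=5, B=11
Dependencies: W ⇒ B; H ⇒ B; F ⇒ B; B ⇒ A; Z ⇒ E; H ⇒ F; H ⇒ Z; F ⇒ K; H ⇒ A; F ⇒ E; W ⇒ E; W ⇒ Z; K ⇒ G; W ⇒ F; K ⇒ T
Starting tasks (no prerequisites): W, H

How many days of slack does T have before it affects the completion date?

5

Critical path: H→F→B→A = 2+5+11+1 = 19, so the finish is 19 days.
T finishes as early as 14 and must finish by 19.
Float = 19 − 14 = 5.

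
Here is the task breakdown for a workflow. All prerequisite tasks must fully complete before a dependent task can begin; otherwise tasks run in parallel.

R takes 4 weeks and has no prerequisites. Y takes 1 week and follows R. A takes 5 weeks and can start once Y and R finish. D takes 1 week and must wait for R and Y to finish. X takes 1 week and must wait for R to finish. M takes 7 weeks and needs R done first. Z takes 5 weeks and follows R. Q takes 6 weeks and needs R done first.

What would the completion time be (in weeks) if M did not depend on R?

Before: longest chain R→M = 4+7 = 11, finish 11.
Without R→M, M's earliest start moves from 4 to 0.
New critical path: R→Y→A = 4+1+5 = 10 ⇒ 10 weeks.

10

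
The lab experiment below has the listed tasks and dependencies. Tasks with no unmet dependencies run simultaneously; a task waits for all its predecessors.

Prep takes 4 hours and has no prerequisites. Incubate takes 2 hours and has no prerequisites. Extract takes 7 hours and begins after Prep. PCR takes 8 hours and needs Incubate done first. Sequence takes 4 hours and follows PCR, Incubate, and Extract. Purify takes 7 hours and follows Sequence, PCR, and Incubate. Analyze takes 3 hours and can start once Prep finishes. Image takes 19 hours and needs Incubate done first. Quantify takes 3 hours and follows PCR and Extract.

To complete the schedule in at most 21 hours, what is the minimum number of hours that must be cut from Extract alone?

Current finish: 22 hours; target: 21.
Extract is on every critical path, so each hour cut from Extract cuts the finish by one (this holds down to a finish of 21).
Need 22 − 21 = 1 hour off Extract → Extract becomes 6 hours, finish becomes 21.

1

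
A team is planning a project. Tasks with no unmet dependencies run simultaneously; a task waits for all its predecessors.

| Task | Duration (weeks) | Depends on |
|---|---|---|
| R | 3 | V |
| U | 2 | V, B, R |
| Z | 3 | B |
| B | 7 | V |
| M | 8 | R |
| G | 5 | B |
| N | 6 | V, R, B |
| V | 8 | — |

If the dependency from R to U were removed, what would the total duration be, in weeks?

With the dependency in place, V→B→N = 8+7+6 = 21 sets the finish at 21 weeks.
Dropping R→U doesn't change U's earliest start (15); another predecessor still binds.
After: V→B→N = 8+7+6 = 21 → 21 weeks.

21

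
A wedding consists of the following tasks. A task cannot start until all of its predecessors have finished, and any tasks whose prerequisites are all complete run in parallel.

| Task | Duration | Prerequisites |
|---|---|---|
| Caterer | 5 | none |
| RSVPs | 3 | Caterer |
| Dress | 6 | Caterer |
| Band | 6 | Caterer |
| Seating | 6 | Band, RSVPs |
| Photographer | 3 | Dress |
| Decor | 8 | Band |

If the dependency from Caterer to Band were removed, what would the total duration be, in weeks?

14

Original critical path: Caterer→Band→Decor = 5+6+8 = 19 ⇒ 19 weeks.
Without Caterer→Band, Band's earliest start moves from 5 to 0.
The longest chain is now Caterer→RSVPs→Seating = 5+3+6 = 14, so the job takes 14 weeks.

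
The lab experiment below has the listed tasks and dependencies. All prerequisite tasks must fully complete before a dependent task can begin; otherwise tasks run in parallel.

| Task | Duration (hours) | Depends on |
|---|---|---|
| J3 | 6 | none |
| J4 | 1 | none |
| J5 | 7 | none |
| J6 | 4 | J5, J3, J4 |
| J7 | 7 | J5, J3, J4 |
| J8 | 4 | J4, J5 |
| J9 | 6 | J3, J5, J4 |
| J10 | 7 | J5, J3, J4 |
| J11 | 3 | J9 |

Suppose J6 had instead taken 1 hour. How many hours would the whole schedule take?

The binding path is J5→J9→J11 = 7+6+3 = 16; finish at 16 hours.
J6 has 5 hours of float (longest path through it is 11).
The critical path is still J5→J9→J11; finish is now 16 hours.

16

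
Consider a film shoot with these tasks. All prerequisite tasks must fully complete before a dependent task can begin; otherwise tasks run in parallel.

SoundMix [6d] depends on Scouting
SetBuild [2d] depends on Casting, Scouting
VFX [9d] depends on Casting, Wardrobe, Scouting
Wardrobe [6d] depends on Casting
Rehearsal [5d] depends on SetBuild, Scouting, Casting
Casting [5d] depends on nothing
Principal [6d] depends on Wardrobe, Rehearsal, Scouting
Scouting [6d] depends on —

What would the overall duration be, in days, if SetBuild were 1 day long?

20

Baseline: Casting→Wardrobe→VFX = 5+6+9 = 20 → 20 days.
SetBuild has 1 day of float (longest path through it is 19).
That remains the longest chain; total 20 days.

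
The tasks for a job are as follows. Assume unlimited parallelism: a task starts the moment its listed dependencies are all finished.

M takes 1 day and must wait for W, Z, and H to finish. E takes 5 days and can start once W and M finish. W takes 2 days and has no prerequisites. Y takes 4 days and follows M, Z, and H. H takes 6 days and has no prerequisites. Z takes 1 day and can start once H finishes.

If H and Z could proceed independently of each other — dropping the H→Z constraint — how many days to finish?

With the dependency in place, H→Z→M→E = 6+1+1+5 = 13 sets the finish at 13 days.
Without H→Z, Z's earliest start moves from 6 to 0.
After: H→M→E = 6+1+5 = 12 → 12 days.

12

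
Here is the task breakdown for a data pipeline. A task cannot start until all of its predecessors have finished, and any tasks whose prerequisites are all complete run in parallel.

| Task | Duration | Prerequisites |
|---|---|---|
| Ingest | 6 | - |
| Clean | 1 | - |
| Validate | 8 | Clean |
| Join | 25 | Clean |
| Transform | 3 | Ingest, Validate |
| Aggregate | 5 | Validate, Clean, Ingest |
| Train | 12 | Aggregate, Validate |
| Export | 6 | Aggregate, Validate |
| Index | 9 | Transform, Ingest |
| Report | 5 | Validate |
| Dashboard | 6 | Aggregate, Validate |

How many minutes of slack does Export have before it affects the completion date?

The longest chain is Clean→Validate→Aggregate→Train = 1+8+5+12 = 26; overall finish 26 minutes.
Longest path through Export: 20 minutes (earliest finish 20, latest finish 26).
Slack of Export = 20 − 14 = 6 minutes.

6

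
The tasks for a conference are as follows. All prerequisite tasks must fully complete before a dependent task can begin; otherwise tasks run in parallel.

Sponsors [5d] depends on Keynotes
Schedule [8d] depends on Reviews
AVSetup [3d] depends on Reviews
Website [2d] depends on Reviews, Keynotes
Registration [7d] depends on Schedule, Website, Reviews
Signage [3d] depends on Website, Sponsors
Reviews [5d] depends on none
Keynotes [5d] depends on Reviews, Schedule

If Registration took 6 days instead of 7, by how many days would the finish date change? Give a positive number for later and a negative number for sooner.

-1

The binding path is Reviews→Schedule→Keynotes→Website→Registration = 5+8+5+2+7 = 27; finish at 27 days.
Registration lies on that path, so at 6 days the path becomes 26 days.
New critical path: Reviews→Schedule→Keynotes→Sponsors→Signage = 5+8+5+5+3 = 26 ⇒ 26 days.
Change in finish: 26 − 27 = -1 days.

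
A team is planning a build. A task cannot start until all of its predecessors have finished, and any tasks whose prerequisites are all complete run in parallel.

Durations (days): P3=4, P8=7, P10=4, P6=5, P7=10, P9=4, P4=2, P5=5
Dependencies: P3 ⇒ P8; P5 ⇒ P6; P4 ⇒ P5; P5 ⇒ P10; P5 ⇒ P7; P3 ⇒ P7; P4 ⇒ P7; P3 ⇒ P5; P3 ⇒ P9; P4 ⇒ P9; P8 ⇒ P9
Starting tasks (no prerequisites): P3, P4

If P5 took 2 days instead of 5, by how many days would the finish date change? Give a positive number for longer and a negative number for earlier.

Actual critical path: P3→P5→P7 = 4+5+10 = 19 ⇒ 19 days.
Since P5 is critical, the -3 change carries straight to that chain (now 16 days).
No other chain overtakes it, so the finish is 16 days.
Change in finish: 16 − 19 = -3 days.

-3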